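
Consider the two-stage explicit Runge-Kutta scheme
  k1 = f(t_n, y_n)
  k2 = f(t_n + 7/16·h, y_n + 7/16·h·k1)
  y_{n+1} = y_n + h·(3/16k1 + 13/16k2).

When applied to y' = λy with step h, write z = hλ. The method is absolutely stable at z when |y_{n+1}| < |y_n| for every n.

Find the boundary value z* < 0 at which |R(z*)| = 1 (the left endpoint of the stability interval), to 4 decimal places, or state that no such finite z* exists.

With y'=λy (z=hλ):
  k1=λy_n ⇒ h·k1=z·y_n;  k2=λ(1+7/16z)y_n ⇒ h·k2=z(1+7/16z)y_n
  y_{n+1}/y_n = 1 + 3/16z + 13/16z(1+7/16z) = 1 + z + 91/256z²
  R(z) = 1 + z + 91/256z².

Boundary: |R(x)|=1, x<0.
x=-1.73: |R|=0.3339
R=1: x+91/256x²=0 ⇒ x=−256/91=-2.8132; min R=1−1/(4·91/256)=0.2967>−1
Confirm numerically:
  x=-2.620: |R|=0.82008 <1
  x=-2.172: |R|=0.50495 <1
  x=-1.703: |R|=0.32793 <1
  x=-3.346: |R|=1.63373 >1
  x=-3.217: |R|=1.46178 >1
Stable set (-2.8132, 0).

z* = -2.8132.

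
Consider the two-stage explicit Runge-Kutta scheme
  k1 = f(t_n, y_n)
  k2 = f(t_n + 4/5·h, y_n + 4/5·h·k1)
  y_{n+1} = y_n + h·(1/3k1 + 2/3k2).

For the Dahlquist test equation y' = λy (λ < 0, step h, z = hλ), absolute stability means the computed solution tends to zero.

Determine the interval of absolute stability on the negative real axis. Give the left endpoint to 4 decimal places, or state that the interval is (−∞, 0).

Test eqn y'=λy, z=hλ:
  k1=λy_n ⇒ h·k1=z·y_n;  k2=λ(1+4/5z)y_n ⇒ h·k2=z(1+4/5z)y_n
  y_{n+1}/y_n = 1 + 1/3z + 2/3z(1+4/5z) = 1 + z + 8/15z²
  Hence R(z) = 1 + z + 8/15z².

Find x<0 with |R(x)|<1.
x=-0.64: |R|=0.5785
R=1: x+8/15x²=0 ⇒ x=−15/8=-1.8750; min R=1−1/(4·8/15)=0.5312>−1
Confirm numerically:
  x=-1.739: |R|=0.87386 <1
  x=-1.519: |R|=0.71159 <1
  x=-1.322: |R|=0.61010 <1
  x=-2.345: |R|=1.58781 >1
  x=-2.246: |R|=1.44441 >1
So |R|<1 on (-1.8750, 0).

(-1.8750, 0).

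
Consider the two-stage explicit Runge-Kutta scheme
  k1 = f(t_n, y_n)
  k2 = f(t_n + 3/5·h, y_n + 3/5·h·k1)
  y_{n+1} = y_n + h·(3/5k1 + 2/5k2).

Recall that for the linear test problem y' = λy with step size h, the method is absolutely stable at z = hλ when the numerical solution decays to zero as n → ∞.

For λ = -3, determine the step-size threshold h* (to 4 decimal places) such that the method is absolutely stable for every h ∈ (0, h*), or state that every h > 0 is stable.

(-4.1667,0); λ=-3 ⇒ h* = (25/6)/3 = 1.3889.

On y'=λy, z=hλ:
  k1=λy_n ⇒ h·k1=z·y_n;  k2=λ(1+3/5z)y_n ⇒ h·k2=z(1+3/5z)y_n
  y_{n+1}/y_n = 1 + 3/5z + 2/5z(1+3/5z) = 1 + z + 6/25z²
  so R(z) = 1 + z + 6/25z².

Find x<0 with |R(x)|<1.
x=-1.19: |R|=0.1499
R=1: x+6/25x²=0 ⇒ x=−25/6=-4.1667; min R=1−1/(4·6/25)=-0.0417>−1
Confirm numerically:
  x=-4.071: |R|=0.90653 <1
  x=-3.485: |R|=0.42985 <1
  x=-2.400: |R|=0.01760 <1
  x=-2.009: |R|=0.04034 <1
  x=-4.558: |R|=1.42809 >1
  x=-4.224: |R|=1.05812 >1
Stable set (-4.1667, 0).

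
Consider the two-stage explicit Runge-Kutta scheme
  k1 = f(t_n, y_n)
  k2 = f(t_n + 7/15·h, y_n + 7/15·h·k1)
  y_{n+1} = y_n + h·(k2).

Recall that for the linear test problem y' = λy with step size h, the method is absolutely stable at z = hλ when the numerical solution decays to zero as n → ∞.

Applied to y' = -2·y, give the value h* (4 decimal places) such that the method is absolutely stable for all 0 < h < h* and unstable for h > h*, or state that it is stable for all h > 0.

With y'=λy (z=hλ):
  k1=λy_n ⇒ h·k1=z·y_n;  k2=λ(1+7/15z)y_n ⇒ h·k2=z(1+7/15z)y_n
  y_{n+1}/y_n = 1 + z(1+7/15z) = 1 + z + 7/15z²
  so R(z) = 1 + z + 7/15z².

Solve |R(x)|<1 on ℝ⁻.
x=-1.26: |R|=0.4809
R=1: x+7/15x²=0 ⇒ x=−15/7=-2.1429; min R=1−1/(4·7/15)=0.4643>−1
Confirm numerically:
  x=-1.794: |R|=0.70794 <1
  x=-1.608: |R|=0.59864 <1
  x=-1.546: |R|=0.56939 <1
  x=-0.904: |R|=0.47737 <1
  x=-2.630: |R|=1.59789 >1
  x=-2.393: |R|=1.27934 >1
  x=-2.181: |R|=1.03882 >1
So |R|<1 on (-2.1429, 0).

(-2.1429,0); λ=-2 ⇒ h* = (15/7)/2 = 1.0714.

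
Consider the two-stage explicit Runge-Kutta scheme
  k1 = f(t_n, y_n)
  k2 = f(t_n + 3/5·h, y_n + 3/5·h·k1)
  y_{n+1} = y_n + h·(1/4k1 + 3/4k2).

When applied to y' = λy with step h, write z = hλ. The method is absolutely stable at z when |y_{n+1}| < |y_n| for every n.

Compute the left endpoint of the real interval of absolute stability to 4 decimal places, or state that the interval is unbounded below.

left endpoint -2.2222.

On y'=λy, z=hλ:
  k1=λy_n ⇒ h·k1=z·y_n;  k2=λ(1+3/5z)y_n ⇒ h·k2=z(1+3/5z)y_n
  y_{n+1}/y_n = 1 + 1/4z + 3/4z(1+3/5z) = 1 + z + 9/20z²
  ⇒ R(z) = 1 + z + 9/20z².

Find x<0 with |R(x)|<1.
x=-1.26: |R|=0.4544
R=1: x+9/20x²=0 ⇒ x=−20/9=-2.2222; min R=1−1/(4·9/20)=0.4444>−1
Confirm numerically:
  x=-2.088: |R|=0.87388 <1
  x=-1.853: |R|=0.69212 <1
  x=-1.582: |R|=0.54423 <1
  x=-0.897: |R|=0.46507 <1
  x=-2.594: |R|=1.43398 >1
  x=-2.321: |R|=1.10317 >1
Stable set (-2.2222, 0).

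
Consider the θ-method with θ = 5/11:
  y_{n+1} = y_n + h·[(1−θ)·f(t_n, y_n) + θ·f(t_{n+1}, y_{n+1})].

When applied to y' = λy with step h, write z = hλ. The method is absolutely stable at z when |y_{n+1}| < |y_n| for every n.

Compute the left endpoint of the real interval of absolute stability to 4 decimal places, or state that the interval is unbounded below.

left endpoint -22.0000.

Test eqn y'=λy, z=hλ:
  y_{n+1} = y_n + z·[6/11·y_n + 5/11·y_{n+1}] ⇒ (1 − 5/11z)y_{n+1} = (1 + 6/11z)y_n
  so R(z) = (1 + 6/11z)/(1 − 5/11z).

Solve |R(x)|<1 on ℝ⁻.
x=-0.64: |R|=0.5042
R=−1: 1+6/11x = −1+5/11x ⇒ -1/11x=2 ⇒ x=2/(-1/11)=-22.0000
Confirm numerically:
  x=-20.530: |R|=0.98707 <1
  x=-16.075: |R|=0.93516 <1
  x=-15.614: |R|=0.92830 <1
  x=-12.075: |R|=0.86095 <1
  x=-22.220: |R|=1.00180 >1
  x=-22.032: |R|=1.00026 >1
So |R|<1 on (-22.0000, 0).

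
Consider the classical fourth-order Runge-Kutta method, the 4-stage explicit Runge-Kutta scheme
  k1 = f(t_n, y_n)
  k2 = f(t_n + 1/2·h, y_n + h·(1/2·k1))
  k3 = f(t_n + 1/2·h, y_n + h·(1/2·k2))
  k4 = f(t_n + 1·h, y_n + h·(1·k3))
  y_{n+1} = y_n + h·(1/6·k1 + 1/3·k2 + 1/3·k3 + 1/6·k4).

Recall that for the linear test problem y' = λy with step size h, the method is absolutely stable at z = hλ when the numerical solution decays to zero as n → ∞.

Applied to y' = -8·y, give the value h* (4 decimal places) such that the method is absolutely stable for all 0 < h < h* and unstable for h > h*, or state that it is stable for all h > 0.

(-2.7853,0); λ=-8 ⇒ h* = 0.3482.

Set f=λy, z=hλ:
  order 4, 4-stage ⇒ R(z)=1+z+z^2/2+z^3/6+z^4/24
  (e.g. R(-0.62)=0.53864, |R|=0.53864)

Need |R(x)|<1, x<0.
x=-0.62: |R|=0.5386
|R(-2.4)|=0.5584 |R(-0.84)|=0.4348 |R(-0.7)|=0.4978
Bisect:
  x_lo=-3.3692 |R|=2.3014  x_hi=-0.0574 |R|=0.9442
  mid=-1.71332 |R|=0.27522 →hi
  mid=-2.54127 |R|=0.69025 →hi
  mid=-2.95524 |R|=1.28796 →lo
  mid=-2.74826 |R|=0.94558 →hi
  mid=-2.85175 |R|=1.10491 →lo
  mid=-2.80000 |R|=1.02241 →lo
  mid=-2.77413 |R|=0.98330 →hi
  mid=-2.78707 |R|=1.00268 →lo
  mid=-2.78060 |R|=0.99294 →hi
  mid=-2.78383 |R|=0.99780 →hi
  ...
  [-2.78545,-2.78525] ⇒ x*=-2.7853
Stable set (-2.7853, 0).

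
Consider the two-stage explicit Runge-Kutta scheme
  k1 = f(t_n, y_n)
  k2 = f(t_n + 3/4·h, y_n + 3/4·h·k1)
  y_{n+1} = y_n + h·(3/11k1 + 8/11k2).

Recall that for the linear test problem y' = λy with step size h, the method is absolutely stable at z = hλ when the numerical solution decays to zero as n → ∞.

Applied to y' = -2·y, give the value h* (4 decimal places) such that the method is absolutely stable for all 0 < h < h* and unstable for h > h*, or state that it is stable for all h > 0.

On y'=λy, z=hλ:
  k1=λy_n ⇒ h·k1=z·y_n;  k2=λ(1+3/4z)y_n ⇒ h·k2=z(1+3/4z)y_n
  y_{n+1}/y_n = 1 + 3/11z + 8/11z(1+3/4z) = 1 + z + 6/11z²
  so R(z) = 1 + z + 6/11z².

Find x<0 with |R(x)|<1.
x=-1.62: |R|=0.8115
R=1: x+6/11x²=0 ⇒ x=−11/6=-1.8333; min R=1−1/(4·6/11)=0.5417>−1
Confirm numerically:
  x=-1.763: |R|=0.93236 <1
  x=-1.579: |R|=0.78095 <1
  x=-1.305: |R|=0.62392 <1
  x=-2.371: |R|=1.69535 >1
  x=-2.021: |R|=1.20688 >1
  x=-1.933: |R|=1.10508 >1
Interval (-1.8333, 0).

(-1.8333,0); λ=-2 ⇒ h* = (11/6)/2 = 0.9167.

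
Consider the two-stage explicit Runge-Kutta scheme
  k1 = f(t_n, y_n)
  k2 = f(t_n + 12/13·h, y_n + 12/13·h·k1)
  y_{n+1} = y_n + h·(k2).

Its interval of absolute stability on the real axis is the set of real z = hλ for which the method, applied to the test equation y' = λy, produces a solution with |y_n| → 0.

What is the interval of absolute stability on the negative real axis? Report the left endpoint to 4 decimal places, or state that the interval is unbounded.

Set f=λy, z=hλ:
  k1=λy_n ⇒ h·k1=z·y_n;  k2=λ(1+12/13z)y_n ⇒ h·k2=z(1+12/13z)y_n
  y_{n+1}/y_n = 1 + z(1+12/13z) = 1 + z + 12/13z²
  R(z) = 1 + z + 12/13z².

Boundary: |R(x)|=1, x<0.
x=-0.99: |R|=0.9147
R=1: x+12/13x²=0 ⇒ x=−13/12=-1.0833; min R=1−1/(4·12/13)=0.7292>−1
Confirm numerically:
  x=-1.054: |R|=0.97146 <1
  x=-0.937: |R|=0.87343 <1
  x=-0.647: |R|=0.73941 <1
  x=-0.571: |R|=0.72996 <1
  x=-1.428: |R|=1.45432 >1
  x=-1.251: |R|=1.19362 >1
So |R|<1 on (-1.0833, 0).

z∈(-1.0833,0).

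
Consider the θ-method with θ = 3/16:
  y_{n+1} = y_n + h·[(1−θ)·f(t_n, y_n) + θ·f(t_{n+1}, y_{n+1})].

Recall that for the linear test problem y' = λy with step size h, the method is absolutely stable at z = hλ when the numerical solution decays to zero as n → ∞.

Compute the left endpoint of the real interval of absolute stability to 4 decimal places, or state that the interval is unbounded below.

z* = -3.2000.

With y'=λy (z=hλ):
  y_{n+1} = y_n + z·[13/16·y_n + 3/16·y_{n+1}] ⇒ (1 − 3/16z)y_{n+1} = (1 + 13/16z)y_n
  ⇒ R(z) = (1 + 13/16z)/(1 − 3/16z).

Boundary: |R(x)|=1, x<0.
x=-0.74: |R|=0.3502
R=−1: 1+13/16x = −1+3/16x ⇒ -5/8x=2 ⇒ x=2/(-5/8)=-3.2000
Confirm numerically:
  x=-2.624: |R|=0.75871 <1
  x=-2.044: |R|=0.47768 <1
  x=-1.726: |R|=0.30399 <1
  x=-3.656: |R|=1.16909 >1
  x=-3.519: |R|=1.12012 >1
So |R|<1 on (-3.2000, 0).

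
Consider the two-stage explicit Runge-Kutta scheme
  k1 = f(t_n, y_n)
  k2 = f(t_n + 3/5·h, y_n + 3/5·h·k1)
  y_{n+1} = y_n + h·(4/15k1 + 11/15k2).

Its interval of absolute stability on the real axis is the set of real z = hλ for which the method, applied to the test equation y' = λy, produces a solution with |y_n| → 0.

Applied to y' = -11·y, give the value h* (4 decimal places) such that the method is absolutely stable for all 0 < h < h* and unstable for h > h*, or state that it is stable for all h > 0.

(-2.2727,0); λ=-11 ⇒ h* = (25/11)/11 = 0.2066.

With y'=λy (z=hλ):
  k1=λy_n ⇒ h·k1=z·y_n;  k2=λ(1+3/5z)y_n ⇒ h·k2=z(1+3/5z)y_n
  y_{n+1}/y_n = 1 + 4/15z + 11/15z(1+3/5z) = 1 + z + 11/25z²
  R(z) = 1 + z + 11/25z².

Boundary: |R(x)|=1, x<0.
x=-0.58: |R|=0.5680
R=1: x+11/25x²=0 ⇒ x=−25/11=-2.2727; min R=1−1/(4·11/25)=0.4318>−1
Confirm numerically:
  x=-1.914: |R|=0.69789 <1
  x=-1.662: |R|=0.55339 <1
  x=-1.212: |R|=0.43434 <1
  x=-2.807: |R|=1.65987 >1
  x=-2.802: |R|=1.65253 >1
Interval (-2.2727, 0).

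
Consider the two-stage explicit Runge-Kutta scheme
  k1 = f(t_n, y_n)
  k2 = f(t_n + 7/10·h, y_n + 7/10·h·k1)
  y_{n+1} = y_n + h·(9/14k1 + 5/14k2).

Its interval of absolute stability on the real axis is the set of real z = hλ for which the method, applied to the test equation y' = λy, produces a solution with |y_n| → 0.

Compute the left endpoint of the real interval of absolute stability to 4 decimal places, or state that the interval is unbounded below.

z* = -4.0000.

Set f=λy, z=hλ:
  k1=λy_n ⇒ h·k1=z·y_n;  k2=λ(1+7/10z)y_n ⇒ h·k2=z(1+7/10z)y_n
  y_{n+1}/y_n = 1 + 9/14z + 5/14z(1+7/10z) = 1 + z + 1/4z²
  R(z) = 1 + z + 1/4z².

Boundary: |R(x)|=1, x<0.
x=-0.92: |R|=0.2916
R=1: x+1/4x²=0 ⇒ x=−4=-4.0000; min R=1−1/(4·1/4)=0.0000>−1
Confirm numerically:
  x=-3.415: |R|=0.50056 <1
  x=-3.216: |R|=0.36966 <1
  x=-2.612: |R|=0.09364 <1
  x=-1.779: |R|=0.01221 <1
  x=-4.494: |R|=1.55501 >1
  x=-4.485: |R|=1.54381 >1
  x=-4.179: |R|=1.18701 >1
So |R|<1 on (-4.0000, 0).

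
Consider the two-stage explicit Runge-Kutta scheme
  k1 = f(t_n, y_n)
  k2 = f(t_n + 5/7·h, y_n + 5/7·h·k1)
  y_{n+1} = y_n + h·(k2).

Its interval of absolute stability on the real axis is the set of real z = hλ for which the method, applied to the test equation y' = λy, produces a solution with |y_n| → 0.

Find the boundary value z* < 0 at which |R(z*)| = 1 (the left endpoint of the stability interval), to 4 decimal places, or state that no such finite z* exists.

With y'=λy (z=hλ):
  k1=λy_n ⇒ h·k1=z·y_n;  k2=λ(1+5/7z)y_n ⇒ h·k2=z(1+5/7z)y_n
  y_{n+1}/y_n = 1 + z(1+5/7z) = 1 + z + 5/7z²
  R(z) = 1 + z + 5/7z².

Boundary: |R(x)|=1, x<0.
x=-0.61: |R|=0.6558
R=1: x+5/7x²=0 ⇒ x=−7/5=-1.4000; min R=1−1/(4·5/7)=0.6500>−1
Confirm numerically:
  x=-1.375: |R|=0.97545 <1
  x=-1.289: |R|=0.89780 <1
  x=-1.148: |R|=0.79336 <1
  x=-0.787: |R|=0.65541 <1
  x=-1.878: |R|=1.64120 >1
  x=-1.690: |R|=1.35007 >1
  x=-1.505: |R|=1.11287 >1
So |R|<1 on (-1.4000, 0).

z* = -1.4000.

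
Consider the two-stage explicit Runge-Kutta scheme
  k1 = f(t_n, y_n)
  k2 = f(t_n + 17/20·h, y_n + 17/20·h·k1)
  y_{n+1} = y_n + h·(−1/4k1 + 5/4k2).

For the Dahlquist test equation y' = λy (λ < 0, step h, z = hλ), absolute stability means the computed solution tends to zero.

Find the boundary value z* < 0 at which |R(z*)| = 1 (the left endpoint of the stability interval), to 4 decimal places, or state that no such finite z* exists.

On y'=λy, z=hλ:
  k1=λy_n ⇒ h·k1=z·y_n;  k2=λ(1+17/20z)y_n ⇒ h·k2=z(1+17/20z)y_n
  y_{n+1}/y_n = 1 − 1/4z + 5/4z(1+17/20z) = 1 + z + 17/16z²
  Hence R(z) = 1 + z + 17/16z².

Solve |R(x)|<1 on ℝ⁻.
x=-1.47: |R|=1.8260
R=1: x+17/16x²=0 ⇒ x=−16/17=-0.9412; min R=1−1/(4·17/16)=0.7647>−1
Confirm numerically:
  x=-0.899: |R|=0.95971 <1
  x=-0.846: |R|=0.91445 <1
  x=-0.492: |R|=0.76519 <1
  x=-1.242: |R|=1.39697 >1
  x=-1.230: |R|=1.37746 >1
So |R|<1 on (-0.9412, 0).

left endpoint -0.9412.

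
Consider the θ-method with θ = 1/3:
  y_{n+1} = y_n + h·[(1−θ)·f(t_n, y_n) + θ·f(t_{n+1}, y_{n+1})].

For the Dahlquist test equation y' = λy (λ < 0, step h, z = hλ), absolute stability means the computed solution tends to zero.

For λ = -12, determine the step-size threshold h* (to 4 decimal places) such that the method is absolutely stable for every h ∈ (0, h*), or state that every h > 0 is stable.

With y'=λy (z=hλ):
  y_{n+1} = y_n + z·[2/3·y_n + 1/3·y_{n+1}] ⇒ (1 − 1/3z)y_{n+1} = (1 + 2/3z)y_n
  ⇒ R(z) = (1 + 2/3z)/(1 − 1/3z).

Need |R(x)|<1, x<0.
x=-1.54: |R|=0.0176
R=−1: 1+2/3x = −1+1/3x ⇒ -1/3x=2 ⇒ x=2/(-1/3)=-6.0000
Confirm numerically:
  x=-5.310: |R|=0.91697 <1
  x=-3.563: |R|=0.62868 <1
  x=-2.525: |R|=0.37104 <1
  x=-6.299: |R|=1.03215 >1
  x=-6.175: |R|=1.01907 >1
Stable set (-6.0000, 0).

(-6.0000,0); λ=-12 ⇒ h* = (6)/12 = 0.5000.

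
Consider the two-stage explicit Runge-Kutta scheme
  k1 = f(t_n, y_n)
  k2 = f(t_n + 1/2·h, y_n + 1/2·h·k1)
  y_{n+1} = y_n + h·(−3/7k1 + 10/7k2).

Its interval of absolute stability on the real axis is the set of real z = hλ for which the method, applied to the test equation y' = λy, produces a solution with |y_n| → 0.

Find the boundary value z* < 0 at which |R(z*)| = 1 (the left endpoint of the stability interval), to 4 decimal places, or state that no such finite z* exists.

z* = -1.4000.

With y'=λy (z=hλ):
  k1=λy_n ⇒ h·k1=z·y_n;  k2=λ(1+1/2z)y_n ⇒ h·k2=z(1+1/2z)y_n
  y_{n+1}/y_n = 1 − 3/7z + 10/7z(1+1/2z) = 1 + z + 5/7z²
  ⇒ R(z) = 1 + z + 5/7z².

Solve |R(x)|<1 on ℝ⁻.
x=-0.88: |R|=0.6731
R=1: x+5/7x²=0 ⇒ x=−7/5=-1.4000; min R=1−1/(4·5/7)=0.6500>−1
Confirm numerically:
  x=-1.318: |R|=0.92280 <1
  x=-1.268: |R|=0.88045 <1
  x=-0.900: |R|=0.67857 <1
  x=-1.868: |R|=1.62445 >1
  x=-1.708: |R|=1.37576 >1
Interval (-1.4000, 0).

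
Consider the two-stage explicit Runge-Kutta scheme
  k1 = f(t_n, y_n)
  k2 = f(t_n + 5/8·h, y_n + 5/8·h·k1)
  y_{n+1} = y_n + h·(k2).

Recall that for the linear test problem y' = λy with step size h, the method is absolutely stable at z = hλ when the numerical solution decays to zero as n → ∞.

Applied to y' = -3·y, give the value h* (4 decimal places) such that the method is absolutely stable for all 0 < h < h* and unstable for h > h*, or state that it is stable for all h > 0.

Test eqn y'=λy, z=hλ:
  k1=λy_n ⇒ h·k1=z·y_n;  k2=λ(1+5/8z)y_n ⇒ h·k2=z(1+5/8z)y_n
  y_{n+1}/y_n = 1 + z(1+5/8z) = 1 + z + 5/8z²
  Hence R(z) = 1 + z + 5/8z².

Find x<0 with |R(x)|<1.
x=-0.95: |R|=0.6141
R=1: x+5/8x²=0 ⇒ x=−8/5=-1.6000; min R=1−1/(4·5/8)=0.6000>−1
Confirm numerically:
  x=-1.291: |R|=0.75068 <1
  x=-1.187: |R|=0.69361 <1
  x=-0.700: |R|=0.60625 <1
  x=-0.648: |R|=0.61444 <1
  x=-1.894: |R|=1.34802 >1
  x=-1.648: |R|=1.04944 >1
  x=-1.623: |R|=1.02333 >1
Stable set (-1.6000, 0).

(-1.6000,0); λ=-3 ⇒ h* = (8/5)/3 = 0.5333.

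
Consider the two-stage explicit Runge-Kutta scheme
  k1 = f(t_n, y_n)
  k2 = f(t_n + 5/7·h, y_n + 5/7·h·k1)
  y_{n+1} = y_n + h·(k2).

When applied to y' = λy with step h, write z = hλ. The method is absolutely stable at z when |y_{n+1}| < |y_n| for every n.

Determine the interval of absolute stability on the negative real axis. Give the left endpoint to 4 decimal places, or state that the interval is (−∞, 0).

Test eqn y'=λy, z=hλ:
  k1=λy_n ⇒ h·k1=z·y_n;  k2=λ(1+5/7z)y_n ⇒ h·k2=z(1+5/7z)y_n
  y_{n+1}/y_n = 1 + z(1+5/7z) = 1 + z + 5/7z²
  R(z) = 1 + z + 5/7z².

Solve |R(x)|<1 on ℝ⁻.
x=-0.93: |R|=0.6878
R=1: x+5/7x²=0 ⇒ x=−7/5=-1.4000; min R=1−1/(4·5/7)=0.6500>−1
Confirm numerically:
  x=-1.291: |R|=0.89949 <1
  x=-1.281: |R|=0.89111 <1
  x=-1.092: |R|=0.75976 <1
  x=-0.819: |R|=0.66012 <1
  x=-1.892: |R|=1.66490 >1
  x=-1.860: |R|=1.61114 >1
Interval (-1.4000, 0).

(-1.4000, 0).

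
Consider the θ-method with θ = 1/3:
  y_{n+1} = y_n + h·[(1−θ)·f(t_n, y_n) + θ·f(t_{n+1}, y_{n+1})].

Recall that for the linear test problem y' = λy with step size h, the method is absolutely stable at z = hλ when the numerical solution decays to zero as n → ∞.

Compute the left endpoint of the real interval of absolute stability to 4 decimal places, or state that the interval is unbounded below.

Test eqn y'=λy, z=hλ:
  y_{n+1} = y_n + z·[2/3·y_n + 1/3·y_{n+1}] ⇒ (1 − 1/3z)y_{n+1} = (1 + 2/3z)y_n
  so R(z) = (1 + 2/3z)/(1 − 1/3z).

Boundary: |R(x)|=1, x<0.
x=-1.7: |R|=0.0851
R=−1: 1+2/3x = −1+1/3x ⇒ -1/3x=2 ⇒ x=2/(-1/3)=-6.0000
Confirm numerically:
  x=-5.570: |R|=0.94982 <1
  x=-3.041: |R|=0.51018 <1
  x=-2.968: |R|=0.49196 <1
  x=-2.907: |R|=0.47638 <1
  x=-6.349: |R|=1.03733 >1
  x=-6.236: |R|=1.02555 >1
  x=-6.203: |R|=1.02206 >1
Stable set (-6.0000, 0).

left endpoint -6.0000.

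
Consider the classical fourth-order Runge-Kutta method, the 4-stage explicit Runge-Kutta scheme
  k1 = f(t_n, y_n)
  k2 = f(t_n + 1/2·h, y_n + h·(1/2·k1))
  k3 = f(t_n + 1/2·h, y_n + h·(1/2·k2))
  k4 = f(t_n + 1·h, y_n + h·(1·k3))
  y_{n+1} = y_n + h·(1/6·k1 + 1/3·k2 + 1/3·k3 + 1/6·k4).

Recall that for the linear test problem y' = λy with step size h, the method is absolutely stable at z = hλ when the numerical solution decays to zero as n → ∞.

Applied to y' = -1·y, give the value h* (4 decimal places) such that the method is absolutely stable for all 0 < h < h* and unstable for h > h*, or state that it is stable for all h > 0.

Set f=λy, z=hλ:
  order 4, 4-stage ⇒ R(z)=1+z+z^2/2+z^3/6+z^4/24
  (e.g. R(-1.57)=0.27062, |R|=0.27062)

Boundary: |R(x)|=1, x<0.
x=-1.57: |R|=0.2706
|R(-2)|=0.3333 |R(-1.73)|=0.2767 |R(-0.53)|=0.5889
Bisect:
  x_lo=-3.4666 |R|=2.6160  x_hi=-0.2911 |R|=0.7475
  mid=-1.87883 |R|=0.30000 →hi
  mid=-2.67269 |R|=0.84309 →hi
  mid=-3.06963 |R|=1.52043 →lo
  mid=-2.87116 |R|=1.13737 →lo
  mid=-2.77193 |R|=0.98003 →hi
  mid=-2.82154 |R|=1.05604 →lo
  mid=-2.79673 |R|=1.01739 →lo
  mid=-2.78433 |R|=0.99855 →hi
  ...
  [-2.78530,-2.78511] ⇒ x*=-2.7853
Interval (-2.7853, 0).

(-2.7853,0); λ=-1 ⇒ h* = 2.7853.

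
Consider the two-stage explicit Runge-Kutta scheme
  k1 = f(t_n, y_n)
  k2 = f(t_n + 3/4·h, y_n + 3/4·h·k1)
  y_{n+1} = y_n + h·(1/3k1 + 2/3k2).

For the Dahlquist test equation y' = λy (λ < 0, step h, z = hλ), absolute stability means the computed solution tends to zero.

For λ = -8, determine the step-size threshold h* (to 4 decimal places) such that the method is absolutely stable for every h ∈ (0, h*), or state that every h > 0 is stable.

(-2.0000,0); λ=-8 ⇒ h* = (2)/8 = 0.2500.

On y'=λy, z=hλ:
  k1=λy_n ⇒ h·k1=z·y_n;  k2=λ(1+3/4z)y_n ⇒ h·k2=z(1+3/4z)y_n
  y_{n+1}/y_n = 1 + 1/3z + 2/3z(1+3/4z) = 1 + z + 1/2z²
  ⇒ R(z) = 1 + z + 1/2z².

Solve |R(x)|<1 on ℝ⁻.
x=-1.34: |R|=0.5578
R=1: x+1/2x²=0 ⇒ x=−2=-2.0000; min R=1−1/(4·1/2)=0.5000>−1
Confirm numerically:
  x=-1.759: |R|=0.78804 <1
  x=-1.178: |R|=0.51584 <1
  x=-1.103: |R|=0.50530 <1
  x=-2.547: |R|=1.69660 >1
  x=-2.084: |R|=1.08753 >1
Stable set (-2.0000, 0).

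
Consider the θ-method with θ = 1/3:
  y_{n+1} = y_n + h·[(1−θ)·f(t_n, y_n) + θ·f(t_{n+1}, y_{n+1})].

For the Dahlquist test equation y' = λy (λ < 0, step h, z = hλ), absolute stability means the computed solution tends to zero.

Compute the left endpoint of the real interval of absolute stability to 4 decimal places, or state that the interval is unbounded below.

Set f=λy, z=hλ:
  y_{n+1} = y_n + z·[2/3·y_n + 1/3·y_{n+1}] ⇒ (1 − 1/3z)y_{n+1} = (1 + 2/3z)y_n
  R(z) = (1 + 2/3z)/(1 − 1/3z).

Boundary: |R(x)|=1, x<0.
x=-1.19: |R|=0.1480
R=−1: 1+2/3x = −1+1/3x ⇒ -1/3x=2 ⇒ x=2/(-1/3)=-6.0000
Confirm numerically:
  x=-5.930: |R|=0.99216 <1
  x=-4.847: |R|=0.85306 <1
  x=-3.496: |R|=0.61453 <1
  x=-2.692: |R|=0.41883 <1
  x=-6.349: |R|=1.03733 >1
  x=-6.326: |R|=1.03496 >1
  x=-6.127: |R|=1.01391 >1
Interval (-6.0000, 0).

left endpoint -6.0000.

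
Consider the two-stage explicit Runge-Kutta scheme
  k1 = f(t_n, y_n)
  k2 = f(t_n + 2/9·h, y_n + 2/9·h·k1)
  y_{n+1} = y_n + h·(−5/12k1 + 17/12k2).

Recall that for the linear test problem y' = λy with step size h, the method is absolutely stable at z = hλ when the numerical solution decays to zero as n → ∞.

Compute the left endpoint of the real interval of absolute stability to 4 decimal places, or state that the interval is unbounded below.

Test eqn y'=λy, z=hλ:
  k1=λy_n ⇒ h·k1=z·y_n;  k2=λ(1+2/9z)y_n ⇒ h·k2=z(1+2/9z)y_n
  y_{n+1}/y_n = 1 − 5/12z + 17/12z(1+2/9z) = 1 + z + 17/54z²
  ⇒ R(z) = 1 + z + 17/54z².

Need |R(x)|<1, x<0.
x=-1.58: |R|=0.2059
R=1: x+17/54x²=0 ⇒ x=−54/17=-3.1765; min R=1−1/(4·17/54)=0.2059>−1
Confirm numerically:
  x=-2.349: |R|=0.38809 <1
  x=-2.325: |R|=0.37677 <1
  x=-2.072: |R|=0.27956 <1
  x=-1.837: |R|=0.22536 <1
  x=-3.691: |R|=1.59787 >1
  x=-3.204: |R|=1.02777 >1
Stable set (-3.1765, 0).

z* = -3.1765.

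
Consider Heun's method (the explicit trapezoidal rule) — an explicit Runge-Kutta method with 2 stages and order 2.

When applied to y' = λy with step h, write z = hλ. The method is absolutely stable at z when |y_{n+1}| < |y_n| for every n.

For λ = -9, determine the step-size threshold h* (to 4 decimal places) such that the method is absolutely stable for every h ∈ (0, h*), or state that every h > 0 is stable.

(-2.0000,0); λ=-9 ⇒ h* = 0.2222.

Test eqn y'=λy, z=hλ:
  order 2, 2-stage ⇒ R(z)=1+z+z^2/2
  (e.g. R(-0.38)=0.69220, |R|=0.69220)

Find x<0 with |R(x)|<1.
x=-0.38: |R|=0.6922
|R(-1.76)|=0.7888 |R(-1.38)|=0.5722 |R(-0.5)|=0.6250
Bisect:
  x_lo=-2.5946 |R|=1.7714  x_hi=-0.2400 |R|=0.7888
  mid=-1.41733 |R|=0.58708 →hi
  mid=-2.00598 |R|=1.00600 →lo
  mid=-1.71166 |R|=0.75323 →hi
  mid=-1.85882 |R|=0.86878 →hi
  mid=-1.93240 |R|=0.93468 →hi
  mid=-1.96919 |R|=0.96966 →hi
  mid=-1.98758 |R|=0.98766 →hi
  mid=-1.99678 |R|=0.99679 →hi
  mid=-2.00138 |R|=1.00138 →lo
  mid=-1.99908 |R|=0.99908 →hi
  ...
  [-2.00009,-1.99994] ⇒ x*=-2.0000
So |R|<1 on (-2.0000, 0).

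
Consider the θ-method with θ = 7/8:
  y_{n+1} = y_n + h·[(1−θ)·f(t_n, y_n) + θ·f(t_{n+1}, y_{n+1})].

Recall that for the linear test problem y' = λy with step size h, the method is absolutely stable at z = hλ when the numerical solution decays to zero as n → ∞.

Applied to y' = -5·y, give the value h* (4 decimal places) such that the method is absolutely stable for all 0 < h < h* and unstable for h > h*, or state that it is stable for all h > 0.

Set f=λy, z=hλ:
  y_{n+1} = y_n + z·[1/8·y_n + 7/8·y_{n+1}] ⇒ (1 − 7/8z)y_{n+1} = (1 + 1/8z)y_n
  R(z) = (1 + 1/8z)/(1 − 7/8z).

Find x<0 with |R(x)|<1.
x=-1.38: |R|=0.3749
x=-2: |R|=0.2727
x=-10: |R|=0.0256
x=-100: |R|=0.1299
θ=7/8≥1/2 ⇒ |1+1/8x|<|1−7/8x| ∀x<0 ⇒ unbounded interval.

interval (−∞, 0). Any h>0 works for λ=-5.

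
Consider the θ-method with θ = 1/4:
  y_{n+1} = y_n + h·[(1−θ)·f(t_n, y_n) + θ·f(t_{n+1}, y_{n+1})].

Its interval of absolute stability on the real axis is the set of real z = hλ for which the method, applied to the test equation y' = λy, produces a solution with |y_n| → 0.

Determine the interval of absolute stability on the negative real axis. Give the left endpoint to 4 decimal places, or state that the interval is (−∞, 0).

(-4.0000, 0).

On y'=λy, z=hλ:
  y_{n+1} = y_n + z·[3/4·y_n + 1/4·y_{n+1}] ⇒ (1 − 1/4z)y_{n+1} = (1 + 3/4z)y_n
  so R(z) = (1 + 3/4z)/(1 − 1/4z).

Boundary: |R(x)|=1, x<0.
x=-0.54: |R|=0.5242
R=−1: 1+3/4x = −1+1/4x ⇒ -1/2x=2 ⇒ x=2/(-1/2)=-4.0000
Confirm numerically:
  x=-3.428: |R|=0.84599 <1
  x=-2.803: |R|=0.64810 <1
  x=-2.653: |R|=0.59507 <1
  x=-1.850: |R|=0.26496 <1
  x=-4.583: |R|=1.13585 >1
  x=-4.543: |R|=1.12712 >1
Interval (-4.0000, 0).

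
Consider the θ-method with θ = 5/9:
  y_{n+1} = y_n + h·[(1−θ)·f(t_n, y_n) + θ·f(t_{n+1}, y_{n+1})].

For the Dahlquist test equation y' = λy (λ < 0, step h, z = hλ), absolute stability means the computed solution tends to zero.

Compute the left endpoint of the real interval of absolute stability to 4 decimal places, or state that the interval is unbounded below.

Test eqn y'=λy, z=hλ:
  y_{n+1} = y_n + z·[4/9·y_n + 5/9·y_{n+1}] ⇒ (1 − 5/9z)y_{n+1} = (1 + 4/9z)y_n
  R(z) = (1 + 4/9z)/(1 − 5/9z).

Boundary: |R(x)|=1, x<0.
x=-0.66: |R|=0.5171
x=-2: |R|=0.0526
x=-10: |R|=0.5254
x=-100: |R|=0.7682
θ=5/9≥1/2 ⇒ |1+4/9x|<|1−5/9x| ∀x<0 ⇒ stable on all of ℝ⁻.

(−∞, 0) — no finite endpoint.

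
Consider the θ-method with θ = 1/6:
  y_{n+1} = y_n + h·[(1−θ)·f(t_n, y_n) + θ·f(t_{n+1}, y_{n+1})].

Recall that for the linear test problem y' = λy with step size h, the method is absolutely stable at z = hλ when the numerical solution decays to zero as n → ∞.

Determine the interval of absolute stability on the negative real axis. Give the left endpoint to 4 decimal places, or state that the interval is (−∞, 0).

z∈(-3.0000,0).

Test eqn y'=λy, z=hλ:
  y_{n+1} = y_n + z·[5/6·y_n + 1/6·y_{n+1}] ⇒ (1 − 1/6z)y_{n+1} = (1 + 5/6z)y_n
  Hence R(z) = (1 + 5/6z)/(1 − 1/6z).

Boundary: |R(x)|=1, x<0.
x=-1.79: |R|=0.3787
R=−1: 1+5/6x = −1+1/6x ⇒ -2/3x=2 ⇒ x=2/(-2/3)=-3.0000
Confirm numerically:
  x=-2.499: |R|=0.76421 <1
  x=-2.373: |R|=0.70047 <1
  x=-2.330: |R|=0.67827 <1
  x=-1.648: |R|=0.29289 <1
  x=-3.486: |R|=1.20493 >1
  x=-3.443: |R|=1.18765 >1
  x=-3.327: |R|=1.14024 >1
Stable set (-3.0000, 0).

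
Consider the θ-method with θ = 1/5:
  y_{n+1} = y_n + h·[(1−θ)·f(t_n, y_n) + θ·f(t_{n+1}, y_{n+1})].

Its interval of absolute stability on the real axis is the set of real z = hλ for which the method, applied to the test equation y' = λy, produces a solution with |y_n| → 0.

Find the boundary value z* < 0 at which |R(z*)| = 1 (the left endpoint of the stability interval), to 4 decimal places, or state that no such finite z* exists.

Test eqn y'=λy, z=hλ:
  y_{n+1} = y_n + z·[4/5·y_n + 1/5·y_{n+1}] ⇒ (1 − 1/5z)y_{n+1} = (1 + 4/5z)y_n
  ⇒ R(z) = (1 + 4/5z)/(1 − 1/5z).

Solve |R(x)|<1 on ℝ⁻.
x=-0.33: |R|=0.6904
R=−1: 1+4/5x = −1+1/5x ⇒ -3/5x=2 ⇒ x=2/(-3/5)=-3.3333
Confirm numerically:
  x=-2.618: |R|=0.71830 <1
  x=-1.921: |R|=0.38781 <1
  x=-1.401: |R|=0.09436 <1
  x=-1.364: |R|=0.07165 <1
  x=-3.882: |R|=1.18532 >1
  x=-3.691: |R|=1.12346 >1
  x=-3.533: |R|=1.07020 >1
Interval (-3.3333, 0).

left endpoint -3.3333.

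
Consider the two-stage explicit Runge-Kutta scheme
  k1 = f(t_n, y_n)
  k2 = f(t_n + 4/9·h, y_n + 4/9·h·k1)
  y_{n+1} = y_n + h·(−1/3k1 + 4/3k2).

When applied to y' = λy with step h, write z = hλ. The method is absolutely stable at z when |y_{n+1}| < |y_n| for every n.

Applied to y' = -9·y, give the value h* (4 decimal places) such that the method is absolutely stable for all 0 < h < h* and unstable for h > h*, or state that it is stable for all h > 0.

On y'=λy, z=hλ:
  k1=λy_n ⇒ h·k1=z·y_n;  k2=λ(1+4/9z)y_n ⇒ h·k2=z(1+4/9z)y_n
  y_{n+1}/y_n = 1 − 1/3z + 4/3z(1+4/9z) = 1 + z + 16/27z²
  ⇒ R(z) = 1 + z + 16/27z².

Find x<0 with |R(x)|<1.
x=-1.08: |R|=0.6112
R=1: x+16/27x²=0 ⇒ x=−27/16=-1.6875; min R=1−1/(4·16/27)=0.5781>−1
Confirm numerically:
  x=-1.588: |R|=0.90637 <1
  x=-1.292: |R|=0.69719 <1
  x=-0.883: |R|=0.57904 <1
  x=-2.279: |R|=1.79883 >1
  x=-1.784: |R|=1.10202 >1
  x=-1.737: |R|=1.05095 >1
Interval (-1.6875, 0).

(-1.6875,0); λ=-9 ⇒ h* = (27/16)/9 = 0.1875.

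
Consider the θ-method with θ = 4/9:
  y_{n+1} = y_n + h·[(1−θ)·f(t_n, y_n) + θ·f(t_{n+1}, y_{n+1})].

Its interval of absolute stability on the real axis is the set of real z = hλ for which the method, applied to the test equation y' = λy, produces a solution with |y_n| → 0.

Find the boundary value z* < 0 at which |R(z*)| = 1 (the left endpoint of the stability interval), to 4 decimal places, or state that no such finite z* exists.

z* = -18.0000.

Test eqn y'=λy, z=hλ:
  y_{n+1} = y_n + z·[5/9·y_n + 4/9·y_{n+1}] ⇒ (1 − 4/9z)y_{n+1} = (1 + 5/9z)y_n
  R(z) = (1 + 5/9z)/(1 − 4/9z).

Solve |R(x)|<1 on ℝ⁻.
x=-0.83: |R|=0.3937
R=−1: 1+5/9x = −1+4/9x ⇒ -1/9x=2 ⇒ x=2/(-1/9)=-18.0000
Confirm numerically:
  x=-14.164: |R|=0.94157 <1
  x=-13.235: |R|=0.92307 <1
  x=-10.632: |R|=0.85701 <1
  x=-8.624: |R|=0.78444 <1
  x=-18.347: |R|=1.00421 >1
  x=-18.303: |R|=1.00369 >1
  x=-18.228: |R|=1.00278 >1
Stable set (-18.0000, 0).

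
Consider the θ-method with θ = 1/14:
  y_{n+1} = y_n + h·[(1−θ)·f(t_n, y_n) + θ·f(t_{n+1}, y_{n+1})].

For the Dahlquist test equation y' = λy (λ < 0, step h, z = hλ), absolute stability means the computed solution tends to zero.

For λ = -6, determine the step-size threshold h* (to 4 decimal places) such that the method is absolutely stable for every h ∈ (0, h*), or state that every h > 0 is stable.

On y'=λy, z=hλ:
  y_{n+1} = y_n + z·[13/14·y_n + 1/14·y_{n+1}] ⇒ (1 − 1/14z)y_{n+1} = (1 + 13/14z)y_n
  Hence R(z) = (1 + 13/14z)/(1 − 1/14z).

Solve |R(x)|<1 on ℝ⁻.
x=-0.4: |R|=0.6111
R=−1: 1+13/14x = −1+1/14x ⇒ -6/7x=2 ⇒ x=2/(-6/7)=-2.3333
Confirm numerically:
  x=-1.906: |R|=0.67761 <1
  x=-1.277: |R|=0.17026 <1
  x=-1.009: |R|=0.05883 <1
  x=-2.933: |R|=1.42497 >1
  x=-2.716: |R|=1.27471 >1
Interval (-2.3333, 0).

(-2.3333,0); λ=-6 ⇒ h* = (7/3)/6 = 0.3889.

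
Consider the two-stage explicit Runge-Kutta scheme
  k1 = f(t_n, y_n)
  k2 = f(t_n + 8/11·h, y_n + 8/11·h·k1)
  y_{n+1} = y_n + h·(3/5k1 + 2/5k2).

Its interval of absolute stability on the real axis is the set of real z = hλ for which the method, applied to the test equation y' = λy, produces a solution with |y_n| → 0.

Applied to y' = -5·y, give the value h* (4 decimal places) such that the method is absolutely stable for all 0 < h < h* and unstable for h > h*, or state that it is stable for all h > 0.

Test eqn y'=λy, z=hλ:
  k1=λy_n ⇒ h·k1=z·y_n;  k2=λ(1+8/11z)y_n ⇒ h·k2=z(1+8/11z)y_n
  y_{n+1}/y_n = 1 + 3/5z + 2/5z(1+8/11z) = 1 + z + 16/55z²
  ⇒ R(z) = 1 + z + 16/55z².

Need |R(x)|<1, x<0.
x=-0.75: |R|=0.4136
R=1: x+16/55x²=0 ⇒ x=−55/16=-3.4375; min R=1−1/(4·16/55)=0.1406>−1
Confirm numerically:
  x=-3.389: |R|=0.95218 <1
  x=-3.343: |R|=0.90810 <1
  x=-3.005: |R|=0.62192 <1
  x=-1.739: |R|=0.14074 <1
  x=-3.626: |R|=1.19884 >1
  x=-3.539: |R|=1.10450 >1
Interval (-3.4375, 0).

(-3.4375,0); λ=-5 ⇒ h* = (55/16)/5 = 0.6875.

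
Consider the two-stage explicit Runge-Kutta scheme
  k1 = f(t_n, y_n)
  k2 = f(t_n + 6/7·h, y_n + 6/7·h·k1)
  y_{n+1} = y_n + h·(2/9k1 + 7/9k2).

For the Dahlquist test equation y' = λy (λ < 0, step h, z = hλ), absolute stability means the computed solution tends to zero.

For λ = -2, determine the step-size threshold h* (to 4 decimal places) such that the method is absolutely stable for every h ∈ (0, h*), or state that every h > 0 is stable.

Set f=λy, z=hλ:
  k1=λy_n ⇒ h·k1=z·y_n;  k2=λ(1+6/7z)y_n ⇒ h·k2=z(1+6/7z)y_n
  y_{n+1}/y_n = 1 + 2/9z + 7/9z(1+6/7z) = 1 + z + 2/3z²
  R(z) = 1 + z + 2/3z².

Boundary: |R(x)|=1, x<0.
x=-0.99: |R|=0.6634
R=1: x+2/3x²=0 ⇒ x=−3/2=-1.5000; min R=1−1/(4·2/3)=0.6250>−1
Confirm numerically:
  x=-1.352: |R|=0.86660 <1
  x=-0.964: |R|=0.65553 <1
  x=-0.960: |R|=0.65440 <1
  x=-2.043: |R|=1.73957 >1
  x=-1.703: |R|=1.23047 >1
Stable set (-1.5000, 0).

(-1.5000,0); λ=-2 ⇒ h* = (3/2)/2 = 0.7500.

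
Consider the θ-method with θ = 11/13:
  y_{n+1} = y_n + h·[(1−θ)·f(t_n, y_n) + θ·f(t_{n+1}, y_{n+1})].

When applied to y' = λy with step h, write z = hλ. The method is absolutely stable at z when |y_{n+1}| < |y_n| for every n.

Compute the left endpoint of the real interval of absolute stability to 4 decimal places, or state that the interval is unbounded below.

Test eqn y'=λy, z=hλ:
  y_{n+1} = y_n + z·[2/13·y_n + 11/13·y_{n+1}] ⇒ (1 − 11/13z)y_{n+1} = (1 + 2/13z)y_n
  Hence R(z) = (1 + 2/13z)/(1 − 11/13z).

Solve |R(x)|<1 on ℝ⁻.
x=-0.61: |R|=0.5977
x=-2: |R|=0.2571
x=-10: |R|=0.0569
x=-100: |R|=0.1680
θ=11/13≥1/2 ⇒ |1+2/13x|<|1−11/13x| ∀x<0 ⇒ unbounded interval.

interval (−∞, 0).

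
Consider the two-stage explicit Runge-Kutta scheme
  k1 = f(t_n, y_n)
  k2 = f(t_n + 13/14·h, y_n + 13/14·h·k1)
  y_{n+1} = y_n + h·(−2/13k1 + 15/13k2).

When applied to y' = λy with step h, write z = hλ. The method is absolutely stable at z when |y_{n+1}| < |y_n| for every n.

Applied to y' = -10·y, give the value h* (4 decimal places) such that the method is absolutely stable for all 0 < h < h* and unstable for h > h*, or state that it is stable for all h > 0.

(-0.9333,0); λ=-10 ⇒ h* = (14/15)/10 = 0.0933.

With y'=λy (z=hλ):
  k1=λy_n ⇒ h·k1=z·y_n;  k2=λ(1+13/14z)y_n ⇒ h·k2=z(1+13/14z)y_n
  y_{n+1}/y_n = 1 − 2/13z + 15/13z(1+13/14z) = 1 + z + 15/14z²
  ⇒ R(z) = 1 + z + 15/14z².

Solve |R(x)|<1 on ℝ⁻.
x=-1.06: |R|=1.1439
R=1: x+15/14x²=0 ⇒ x=−14/15=-0.9333; min R=1−1/(4·15/14)=0.7667>−1
Confirm numerically:
  x=-0.808: |R|=0.89150 <1
  x=-0.693: |R|=0.82155 <1
  x=-0.669: |R|=0.81053 <1
  x=-1.508: |R|=1.92850 >1
  x=-1.073: |R|=1.16057 >1
So |R|<1 on (-0.9333, 0).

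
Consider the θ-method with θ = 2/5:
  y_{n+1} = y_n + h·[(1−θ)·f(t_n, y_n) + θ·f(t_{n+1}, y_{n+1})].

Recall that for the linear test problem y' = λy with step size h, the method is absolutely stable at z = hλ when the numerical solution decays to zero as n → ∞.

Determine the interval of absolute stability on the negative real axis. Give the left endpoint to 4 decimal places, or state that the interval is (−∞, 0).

(-10.0000, 0).

Test eqn y'=λy, z=hλ:
  y_{n+1} = y_n + z·[3/5·y_n + 2/5·y_{n+1}] ⇒ (1 − 2/5z)y_{n+1} = (1 + 3/5z)y_n
  R(z) = (1 + 3/5z)/(1 − 2/5z).

Need |R(x)|<1, x<0.
x=-0.38: |R|=0.6701
R=−1: 1+3/5x = −1+2/5x ⇒ -1/5x=2 ⇒ x=2/(-1/5)=-10.0000
Confirm numerically:
  x=-9.034: |R|=0.95812 <1
  x=-8.780: |R|=0.94592 <1
  x=-8.532: |R|=0.93347 <1
  x=-10.578: |R|=1.02210 >1
  x=-10.463: |R|=1.01786 >1
  x=-10.189: |R|=1.00745 >1
Interval (-10.0000, 0).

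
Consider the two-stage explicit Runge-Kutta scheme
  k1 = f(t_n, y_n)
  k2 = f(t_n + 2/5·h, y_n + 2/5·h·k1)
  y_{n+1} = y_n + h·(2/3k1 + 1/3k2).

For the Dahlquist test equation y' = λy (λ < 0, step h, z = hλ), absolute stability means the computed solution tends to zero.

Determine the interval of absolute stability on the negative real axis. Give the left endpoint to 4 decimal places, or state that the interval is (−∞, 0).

Set f=λy, z=hλ:
  k1=λy_n ⇒ h·k1=z·y_n;  k2=λ(1+2/5z)y_n ⇒ h·k2=z(1+2/5z)y_n
  y_{n+1}/y_n = 1 + 2/3z + 1/3z(1+2/5z) = 1 + z + 2/15z²
  so R(z) = 1 + z + 2/15z².

Boundary: |R(x)|=1, x<0.
x=-0.56: |R|=0.4818
R=1: x+2/15x²=0 ⇒ x=−15/2=-7.5000; min R=1−1/(4·2/15)=-0.8750>−1
Confirm numerically:
  x=-6.529: |R|=0.15471 <1
  x=-6.286: |R|=0.01749 <1
  x=-5.637: |R|=0.40023 <1
  x=-5.629: |R|=0.40425 <1
  x=-7.970: |R|=1.49945 >1
  x=-7.949: |R|=1.47588 >1
Interval (-7.5000, 0).

(-7.5000, 0).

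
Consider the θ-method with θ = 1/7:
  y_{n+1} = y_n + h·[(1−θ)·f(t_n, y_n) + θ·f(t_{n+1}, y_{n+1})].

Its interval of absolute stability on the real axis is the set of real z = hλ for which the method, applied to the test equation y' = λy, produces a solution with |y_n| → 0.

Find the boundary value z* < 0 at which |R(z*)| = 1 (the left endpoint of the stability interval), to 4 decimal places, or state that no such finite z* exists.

left endpoint -2.8000.

On y'=λy, z=hλ:
  y_{n+1} = y_n + z·[6/7·y_n + 1/7·y_{n+1}] ⇒ (1 − 1/7z)y_{n+1} = (1 + 6/7z)y_n
  Hence R(z) = (1 + 6/7z)/(1 − 1/7z).

Need |R(x)|<1, x<0.
x=-1.2: |R|=0.0244
R=−1: 1+6/7x = −1+1/7x ⇒ -5/7x=2 ⇒ x=2/(-5/7)=-2.8000
Confirm numerically:
  x=-2.415: |R|=0.79554 <1
  x=-2.330: |R|=0.74812 <1
  x=-1.595: |R|=0.29901 <1
  x=-1.576: |R|=0.28638 <1
  x=-3.366: |R|=1.27301 >1
  x=-2.981: |R|=1.09067 >1
  x=-2.971: |R|=1.08575 >1
Stable set (-2.8000, 0).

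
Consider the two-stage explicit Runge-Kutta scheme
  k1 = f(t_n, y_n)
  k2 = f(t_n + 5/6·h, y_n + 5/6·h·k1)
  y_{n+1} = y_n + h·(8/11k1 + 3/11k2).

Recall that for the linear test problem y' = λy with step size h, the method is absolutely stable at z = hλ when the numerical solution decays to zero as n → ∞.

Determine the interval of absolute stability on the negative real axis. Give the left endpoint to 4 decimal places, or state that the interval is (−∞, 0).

On y'=λy, z=hλ:
  k1=λy_n ⇒ h·k1=z·y_n;  k2=λ(1+5/6z)y_n ⇒ h·k2=z(1+5/6z)y_n
  y_{n+1}/y_n = 1 + 8/11z + 3/11z(1+5/6z) = 1 + z + 5/22z²
  ⇒ R(z) = 1 + z + 5/22z².

Find x<0 with |R(x)|<1.
x=-1.71: |R|=0.0454
R=1: x+5/22x²=0 ⇒ x=−22/5=-4.4000; min R=1−1/(4·5/22)=-0.1000>−1
Confirm numerically:
  x=-4.010: |R|=0.64457 <1
  x=-3.971: |R|=0.61283 <1
  x=-2.903: |R|=0.01232 <1
  x=-2.791: |R|=0.02062 <1
  x=-4.981: |R|=1.65772 >1
  x=-4.680: |R|=1.29782 >1
  x=-4.645: |R|=1.25864 >1
So |R|<1 on (-4.4000, 0).

z∈(-4.4000,0).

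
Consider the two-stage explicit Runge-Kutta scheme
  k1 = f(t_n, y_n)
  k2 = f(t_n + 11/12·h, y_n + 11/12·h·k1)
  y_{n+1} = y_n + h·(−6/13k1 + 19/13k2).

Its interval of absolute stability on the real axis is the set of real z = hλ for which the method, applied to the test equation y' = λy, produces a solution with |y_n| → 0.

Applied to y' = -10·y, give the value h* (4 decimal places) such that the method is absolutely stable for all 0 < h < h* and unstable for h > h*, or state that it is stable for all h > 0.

On y'=λy, z=hλ:
  k1=λy_n ⇒ h·k1=z·y_n;  k2=λ(1+11/12z)y_n ⇒ h·k2=z(1+11/12z)y_n
  y_{n+1}/y_n = 1 − 6/13z + 19/13z(1+11/12z) = 1 + z + 209/156z²
  Hence R(z) = 1 + z + 209/156z².

Solve |R(x)|<1 on ℝ⁻.
x=-1.45: |R|=2.3668
R=1: x+209/156x²=0 ⇒ x=−156/209=-0.7464; min R=1−1/(4·209/156)=0.8134>−1
Confirm numerically:
  x=-0.414: |R|=0.81563 <1
  x=-0.398: |R|=0.81422 <1
  x=-0.302: |R|=0.82019 <1
  x=-1.306: |R|=1.97911 >1
  x=-1.063: |R|=1.45087 >1
  x=-1.027: |R|=1.38607 >1
Interval (-0.7464, 0).

(-0.7464,0); λ=-10 ⇒ h* = (156/209)/10 = 0.0746.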